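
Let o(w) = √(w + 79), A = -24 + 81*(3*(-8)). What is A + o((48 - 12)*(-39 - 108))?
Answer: -1968 + I*√5213 ≈ -1968.0 + 72.201*I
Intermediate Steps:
A = -1968 (A = -24 + 81*(-24) = -24 - 1944 = -1968)
o(w) = √(79 + w)
A + o((48 - 12)*(-39 - 108)) = -1968 + √(79 + (48 - 12)*(-39 - 108)) = -1968 + √(79 + 36*(-147)) = -1968 + √(79 - 5292) = -1968 + √(-5213) = -1968 + I*√5213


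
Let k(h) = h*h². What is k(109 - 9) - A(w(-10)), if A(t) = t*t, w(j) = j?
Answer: 999900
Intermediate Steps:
A(t) = t²
k(h) = h³
k(109 - 9) - A(w(-10)) = (109 - 9)³ - 1*(-10)² = 100³ - 1*100 = 1000000 - 100 = 999900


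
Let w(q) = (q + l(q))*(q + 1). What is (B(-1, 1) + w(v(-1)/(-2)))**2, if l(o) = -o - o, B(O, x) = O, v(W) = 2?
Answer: 1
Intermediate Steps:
l(o) = -2*o
w(q) = -q*(1 + q) (w(q) = (q - 2*q)*(q + 1) = (-q)*(1 + q) = -q*(1 + q))
(B(-1, 1) + w(v(-1)/(-2)))**2 = (-1 + (2/(-2))*(-1 - 2/(-2)))**2 = (-1 + (2*(-1/2))*(-1 - 2*(-1)/2))**2 = (-1 - (-1 - 1*(-1)))**2 = (-1 - (-1 + 1))**2 = (-1 - 1*0)**2 = (-1 + 0)**2 = (-1)**2 = 1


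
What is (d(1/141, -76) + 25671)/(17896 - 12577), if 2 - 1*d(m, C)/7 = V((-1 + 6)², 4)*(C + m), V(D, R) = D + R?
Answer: 5796730/749979 ≈ 7.7292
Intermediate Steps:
d(m, C) = 14 - 203*C - 203*m (d(m, C) = 14 - 7*((-1 + 6)² + 4)*(C + m) = 14 - 7*(5² + 4)*(C + m) = 14 - 7*(25 + 4)*(C + m) = 14 - 203*(C + m) = 14 - 7*(29*C + 29*m) = 14 + (-203*C - 203*m) = 14 - 203*C - 203*m)
(d(1/141, -76) + 25671)/(17896 - 12577) = ((14 - 203*(-76) - 203/141) + 25671)/(17896 - 12577) = ((14 + 15428 - 203*1/141) + 25671)/5319 = ((14 + 15428 - 203/141) + 25671)*(1/5319) = (2177119/141 + 25671)*(1/5319) = (5796730/141)*(1/5319) = 5796730/749979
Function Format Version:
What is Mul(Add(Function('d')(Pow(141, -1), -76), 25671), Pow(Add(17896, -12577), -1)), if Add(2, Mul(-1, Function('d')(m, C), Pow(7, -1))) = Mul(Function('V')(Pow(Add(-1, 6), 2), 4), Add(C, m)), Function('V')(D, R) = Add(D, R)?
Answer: Rational(5796730, 749979) ≈ 7.7292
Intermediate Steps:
Function('d')(m, C) = Add(14, Mul(-203, C), Mul(-203, m)) (Function('d')(m, C) = Add(14, Mul(-7, Mul(Add(Pow(Add(-1, 6), 2), 4), Add(C, m)))) = Add(14, Mul(-7, Mul(Add(Pow(5, 2), 4), Add(C, m)))) = Add(14, Mul(-7, Mul(Add(25, 4), Add(C, m)))) = Add(14, Mul(-7, Mul(29, Add(C, m)))) = Add(14, Mul(-7, Add(Mul(29, C), Mul(29, m)))) = Add(14, Add(Mul(-203, C), Mul(-203, m))) = Add(14, Mul(-203, C), Mul(-203, m)))
Mul(Add(Function('d')(Pow(141, -1), -76), 25671), Pow(Add(17896, -12577), -1)) = Mul(Add(Add(14, Mul(-203, -76), Mul(-203, Pow(141, -1))), 25671), Pow(Add(17896, -12577), -1)) = Mul(Add(Add(14, 15428, Mul(-203, Rational(1, 141))), 25671), Pow(5319, -1)) = Mul(Add(Add(14, 15428, Rational(-203, 141)), 25671), Rational(1, 5319)) = Mul(Add(Rational(2177119, 141), 25671), Rational(1, 5319)) = Mul(Rational(5796730, 141), Rational(1, 5319)) = Rational(5796730, 749979)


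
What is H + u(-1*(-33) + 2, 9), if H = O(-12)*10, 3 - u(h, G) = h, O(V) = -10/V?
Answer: -71/3 ≈ -23.667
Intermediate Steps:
u(h, G) = 3 - h
H = 25/3 (H = -10/(-12)*10 = -10*(-1/12)*10 = (5/6)*10 = 25/3 ≈ 8.3333)
H + u(-1*(-33) + 2, 9) = 25/3 + (3 - (-1*(-33) + 2)) = 25/3 + (3 - (33 + 2)) = 25/3 + (3 - 1*35) = 25/3 + (3 - 35) = 25/3 - 32 = -71/3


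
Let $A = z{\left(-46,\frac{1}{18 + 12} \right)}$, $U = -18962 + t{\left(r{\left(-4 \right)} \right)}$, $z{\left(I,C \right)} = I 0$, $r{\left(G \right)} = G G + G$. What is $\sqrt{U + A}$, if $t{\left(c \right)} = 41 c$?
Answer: $i \sqrt{18470} \approx 135.9 i$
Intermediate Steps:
$r{\left(G \right)} = G + G^{2}$ ($r{\left(G \right)} = G^{2} + G = G + G^{2}$)
$z{\left(I,C \right)} = 0$
$U = -18470$ ($U = -18962 + 41 \left(- 4 \left(1 - 4\right)\right) = -18962 + 41 \left(\left(-4\right) \left(-3\right)\right) = -18962 + 41 \cdot 12 = -18962 + 492 = -18470$)
$A = 0$
$\sqrt{U + A} = \sqrt{-18470 + 0} = \sqrt{-18470} = i \sqrt{18470}$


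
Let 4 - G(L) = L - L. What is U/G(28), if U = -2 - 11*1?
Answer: -13/4 ≈ -3.2500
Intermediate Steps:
G(L) = 4 (G(L) = 4 - (L - L) = 4 - 1*0 = 4 + 0 = 4)
U = -13 (U = -2 - 11 = -13)
U/G(28) = -13/4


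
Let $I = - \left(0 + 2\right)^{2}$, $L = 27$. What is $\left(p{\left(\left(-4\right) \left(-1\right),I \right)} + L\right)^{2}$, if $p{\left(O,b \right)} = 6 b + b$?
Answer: $1$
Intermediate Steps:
$I = -4$ ($I = - 2^{2} = \left(-1\right) 4 = -4$)
$p{\left(O,b \right)} = 7 b$
$\left(p{\left(\left(-4\right) \left(-1\right),I \right)} + L\right)^{2} = \left(7 \left(-4\right) + 27\right)^{2} = \left(-28 + 27\right)^{2} = \left(-1\right)^{2} = 1$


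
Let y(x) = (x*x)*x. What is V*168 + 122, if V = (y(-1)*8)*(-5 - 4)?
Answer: 12218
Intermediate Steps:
y(x) = x**3 (y(x) = x**2*x = x**3)
V = 72 (V = ((-1)**3*8)*(-5 - 4) = -1*8*(-9) = -8*(-9) = 72)
V*168 + 122 = 72*168 + 122 = 12096 + 122 = 12218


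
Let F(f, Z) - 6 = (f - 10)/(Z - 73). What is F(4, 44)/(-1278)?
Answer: -10/2059 ≈ -0.0048567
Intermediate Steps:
F(f, Z) = 6 + (-10 + f)/(-73 + Z) (F(f, Z) = 6 + (f - 10)/(Z - 73) = 6 + (-10 + f)/(-73 + Z))
F(4, 44)/(-1278) = ((-448 + 4 + 6*44)/(-73 + 44))/(-1278) = ((-448 + 4 + 264)/(-29))*(-1/1278) = -1/29*(-180)*(-1/1278) = (180/29)*(-1/1278) = -10/2059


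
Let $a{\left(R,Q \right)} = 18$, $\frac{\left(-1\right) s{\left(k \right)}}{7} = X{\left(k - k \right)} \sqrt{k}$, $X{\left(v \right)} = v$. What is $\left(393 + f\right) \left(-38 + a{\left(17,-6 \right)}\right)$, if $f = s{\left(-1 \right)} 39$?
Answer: $-7860$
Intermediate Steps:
$s{\left(k \right)} = 0$ ($s{\left(k \right)} = - 7 \left(k - k\right) \sqrt{k} = - 7 \cdot 0 \sqrt{k} = \left(-7\right) 0 = 0$)
$f = 0$ ($f = 0 \cdot 39 = 0$)
$\left(393 + f\right) \left(-38 + a{\left(17,-6 \right)}\right) = \left(393 + 0\right) \left(-38 + 18\right) = 393 \left(-20\right) = -7860$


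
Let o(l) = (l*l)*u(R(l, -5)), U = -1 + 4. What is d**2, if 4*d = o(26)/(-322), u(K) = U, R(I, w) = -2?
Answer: 257049/103684 ≈ 2.4792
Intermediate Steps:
U = 3
u(K) = 3
o(l) = 3*l**2 (o(l) = (l*l)*3 = l**2*3 = 3*l**2)
d = -507/322 (d = ((3*26**2)/(-322))/4 = ((3*676)*(-1/322))/4 = (2028*(-1/322))/4 = (1/4)*(-1014/161) = -507/322 ≈ -1.5745)
d**2 = (-507/322)**2 = 257049/103684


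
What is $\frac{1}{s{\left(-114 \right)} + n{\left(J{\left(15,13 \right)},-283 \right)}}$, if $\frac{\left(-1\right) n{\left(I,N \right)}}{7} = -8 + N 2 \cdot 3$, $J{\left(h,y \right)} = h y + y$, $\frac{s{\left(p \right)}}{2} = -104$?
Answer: $\frac{1}{11734} \approx 8.5222 \cdot 10^{-5}$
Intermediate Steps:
$s{\left(p \right)} = -208$ ($s{\left(p \right)} = 2 \left(-104\right) = -208$)
$J{\left(h,y \right)} = y + h y$
$n{\left(I,N \right)} = 56 - 42 N$ ($n{\left(I,N \right)} = - 7 \left(-8 + N 2 \cdot 3\right) = - 7 \left(-8 + N 6\right) = - 7 \left(-8 + 6 N\right) = 56 - 42 N$)
$\frac{1}{s{\left(-114 \right)} + n{\left(J{\left(15,13 \right)},-283 \right)}} = \frac{1}{-208 + \left(56 - -11886\right)} = \frac{1}{-208 + \left(56 + 11886\right)} = \frac{1}{-208 + 11942} = \frac{1}{11734}$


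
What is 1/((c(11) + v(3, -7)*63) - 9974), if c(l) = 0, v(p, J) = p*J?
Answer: -1/11297 ≈ -8.8519e-5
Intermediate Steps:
v(p, J) = J*p
1/((c(11) + v(3, -7)*63) - 9974) = 1/((0 - 7*3*63) - 9974) = 1/((0 - 21*63) - 9974) = 1/((0 - 1323) - 9974) = 1/(-1323 - 9974) = 1/(-11297) = -1/11297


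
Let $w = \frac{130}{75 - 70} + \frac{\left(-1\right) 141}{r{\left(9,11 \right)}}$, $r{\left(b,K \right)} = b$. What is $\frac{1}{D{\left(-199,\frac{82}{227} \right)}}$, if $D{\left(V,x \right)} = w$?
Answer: $\frac{3}{31} \approx 0.096774$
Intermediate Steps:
$w = \frac{31}{3}$ ($w = \frac{130}{75 - 70} + \frac{\left(-1\right) 141}{9} = \frac{130}{75 - 70} - \frac{47}{3} = \frac{130}{5} - \frac{47}{3} = 130 \cdot \frac{1}{5} - \frac{47}{3} = 26 - \frac{47}{3} = \frac{31}{3} \approx 10.333$)
$D{\left(V,x \right)} = \frac{31}{3}$
$\frac{1}{D{\left(-199,\frac{82}{227} \right)}} = \frac{1}{\frac{31}{3}} = \frac{3}{31}$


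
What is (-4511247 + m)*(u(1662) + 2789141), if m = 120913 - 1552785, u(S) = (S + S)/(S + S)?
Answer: -16576202813898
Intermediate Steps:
u(S) = 1 (u(S) = (2*S)/((2*S)) = (2*S)*(1/(2*S)) = 1)
m = -1431872
(-4511247 + m)*(u(1662) + 2789141) = (-4511247 - 1431872)*(1 + 2789141) = -5943119*2789142 = -16576202813898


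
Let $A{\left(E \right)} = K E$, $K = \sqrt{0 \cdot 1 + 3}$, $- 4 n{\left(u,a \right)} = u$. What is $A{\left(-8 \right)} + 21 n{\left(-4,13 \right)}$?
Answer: $21 - 8 \sqrt{3} \approx 7.1436$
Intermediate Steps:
$n{\left(u,a \right)} = - \frac{u}{4}$
$K = \sqrt{3}$ ($K = \sqrt{0 + 3} = \sqrt{3} \approx 1.732$)
$A{\left(E \right)} = E \sqrt{3}$ ($A{\left(E \right)} = \sqrt{3} E = E \sqrt{3}$)
$A{\left(-8 \right)} + 21 n{\left(-4,13 \right)} = - 8 \sqrt{3} + 21 \left(\left(- \frac{1}{4}\right) \left(-4\right)\right) = - 8 \sqrt{3} + 21 \cdot 1 = - 8 \sqrt{3} + 21 = 21 - 8 \sqrt{3}$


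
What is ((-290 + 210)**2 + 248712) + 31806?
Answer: 286918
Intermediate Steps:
((-290 + 210)**2 + 248712) + 31806 = ((-80)**2 + 248712) + 31806 = (6400 + 248712) + 31806 = 255112 + 31806 = 286918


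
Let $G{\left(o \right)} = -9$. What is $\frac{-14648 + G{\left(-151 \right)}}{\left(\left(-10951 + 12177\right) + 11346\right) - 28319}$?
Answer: $\frac{14657}{15747} \approx 0.93078$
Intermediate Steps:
$\frac{-14648 + G{\left(-151 \right)}}{\left(\left(-10951 + 12177\right) + 11346\right) - 28319} = \frac{-14648 - 9}{\left(\left(-10951 + 12177\right) + 11346\right) - 28319} = - \frac{14657}{\left(1226 + 11346\right) - 28319} = - \frac{14657}{12572 - 28319} = - \frac{14657}{-15747} = \left(-14657\right) \left(- \frac{1}{15747}\right) = \frac{14657}{15747}$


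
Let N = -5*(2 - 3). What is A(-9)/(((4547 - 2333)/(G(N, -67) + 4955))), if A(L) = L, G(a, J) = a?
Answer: -2480/123 ≈ -20.163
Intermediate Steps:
N = 5 (N = -5*(-1) = 5)
A(-9)/(((4547 - 2333)/(G(N, -67) + 4955))) = -9*(5 + 4955)/(4547 - 2333) = -9/(2214/4960) = -9/(2214*(1/4960)) = -9/1107/2480 = -9*2480/1107 = -2480/123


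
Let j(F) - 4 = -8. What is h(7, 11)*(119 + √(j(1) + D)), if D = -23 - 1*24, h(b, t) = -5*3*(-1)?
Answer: 1785 + 15*I*√51 ≈ 1785.0 + 107.12*I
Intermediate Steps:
h(b, t) = 15 (h(b, t) = -15*(-1) = 15)
D = -47 (D = -23 - 24 = -47)
j(F) = -4 (j(F) = 4 - 8 = -4)
h(7, 11)*(119 + √(j(1) + D)) = 15*(119 + √(-4 - 47)) = 15*(119 + √(-51)) = 15*(119 + I*√51) = 1785 + 15*I*√51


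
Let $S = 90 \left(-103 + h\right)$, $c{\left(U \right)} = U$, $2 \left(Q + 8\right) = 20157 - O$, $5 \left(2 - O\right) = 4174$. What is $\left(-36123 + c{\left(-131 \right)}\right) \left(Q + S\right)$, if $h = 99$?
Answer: $- \frac{1835703163}{5} \approx -3.6714 \cdot 10^{8}$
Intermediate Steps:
$O = - \frac{4164}{5}$ ($O = 2 - \frac{4174}{5} = - \frac{4164}{5} \approx -832.8$)
$Q = \frac{104869}{10}$ ($Q = -8 + \frac{20157 - - \frac{4164}{5}}{2} = -8 + \frac{20157 + \frac{4164}{5}}{2} = -8 + \frac{1}{2} \cdot \frac{104949}{5} = -8 + \frac{104949}{10} = \frac{104869}{10} \approx 10487.0$)
$S = -360$ ($S = 90 \left(-103 + 99\right) = 90 \left(-4\right) = -360$)
$\left(-36123 + c{\left(-131 \right)}\right) \left(Q + S\right) = \left(-36123 - 131\right) \left(\frac{104869}{10} - 360\right) = \left(-36254\right) \frac{101269}{10} = - \frac{1835703163}{5}$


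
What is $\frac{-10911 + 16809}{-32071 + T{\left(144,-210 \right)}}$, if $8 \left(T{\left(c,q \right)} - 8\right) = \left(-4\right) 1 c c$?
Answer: $- \frac{5898}{42431} \approx -0.139$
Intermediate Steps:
$T{\left(c,q \right)} = 8 - \frac{c^{2}}{2}$ ($T{\left(c,q \right)} = 8 + \frac{\left(-4\right) 1 c c}{8} = 8 + \frac{- 4 c c}{8} = 8 + \frac{\left(-4\right) c^{2}}{8} = 8 - \frac{c^{2}}{2}$)
$\frac{-10911 + 16809}{-32071 + T{\left(144,-210 \right)}} = \frac{-10911 + 16809}{-32071 + \left(8 - \frac{144^{2}}{2}\right)} = \frac{5898}{-32071 + \left(8 - 10368\right)} = \frac{5898}{-32071 - 10360} = \frac{5898}{-42431} = 5898 \left(- \frac{1}{42431}\right) = - \frac{5898}{42431}$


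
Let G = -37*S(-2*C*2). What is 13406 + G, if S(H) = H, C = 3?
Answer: 13850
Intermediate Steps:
G = 444 (G = -37*(-2*3)*2 = -(-222)*2 = -37*(-12) = 444)
13406 + G = 13406 + 444 = 13850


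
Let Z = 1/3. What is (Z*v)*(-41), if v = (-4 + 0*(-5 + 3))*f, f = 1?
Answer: 164/3 ≈ 54.667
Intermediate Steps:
v = -4 (v = (-4 + 0*(-5 + 3))*1 = (-4 + 0*(-2))*1 = (-4 + 0)*1 = -4*1 = -4)
Z = 1/3 ≈ 0.33333
(Z*v)*(-41) = ((1/3)*(-4))*(-41) = -4/3*(-41) = 164/3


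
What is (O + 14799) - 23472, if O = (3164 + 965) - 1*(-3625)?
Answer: -919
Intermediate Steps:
O = 7754 (O = 4129 + 3625 = 7754)
(O + 14799) - 23472 = (7754 + 14799) - 23472 = 22553 - 23472 = -919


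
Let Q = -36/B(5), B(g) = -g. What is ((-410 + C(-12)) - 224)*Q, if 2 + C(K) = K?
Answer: -23328/5 ≈ -4665.6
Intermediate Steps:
C(K) = -2 + K
Q = 36/5 (Q = -36/((-1*5)) = -36/(-5) = -36*(-⅕) = 36/5 ≈ 7.2000)
((-410 + C(-12)) - 224)*Q = ((-410 + (-2 - 12)) - 224)*(36/5) = ((-410 - 14) - 224)*(36/5) = (-424 - 224)*(36/5) = -648*36/5 = -23328/5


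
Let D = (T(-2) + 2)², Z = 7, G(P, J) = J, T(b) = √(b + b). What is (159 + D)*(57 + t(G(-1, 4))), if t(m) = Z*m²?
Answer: 26871 + 1352*I ≈ 26871.0 + 1352.0*I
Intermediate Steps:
T(b) = √2*√b (T(b) = √(2*b) = √2*√b)
D = (2 + 2*I)² (D = (√2*√(-2) + 2)² = (√2*(I*√2) + 2)² = (2*I + 2)² = (2 + 2*I)² ≈ 8.0*I)
t(m) = 7*m²
(159 + D)*(57 + t(G(-1, 4))) = (159 + 8*I)*(57 + 7*4²) = (159 + 8*I)*(57 + 7*16) = (159 + 8*I)*(57 + 112) = (159 + 8*I)*169 = 26871 + 1352*I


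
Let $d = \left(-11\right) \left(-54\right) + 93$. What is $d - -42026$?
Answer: $42713$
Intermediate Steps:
$d = 687$ ($d = 594 + 93 = 687$)
$d - -42026 = 687 - -42026 = 687 + 42026 = 42713$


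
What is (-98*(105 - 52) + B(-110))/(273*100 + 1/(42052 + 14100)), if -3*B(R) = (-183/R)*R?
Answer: -288228216/1532949601 ≈ -0.18802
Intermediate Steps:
B(R) = 61 (B(R) = -(-183/R)*R/3 = -⅓*(-183) = 61)
(-98*(105 - 52) + B(-110))/(273*100 + 1/(42052 + 14100)) = (-98*(105 - 52) + 61)/(273*100 + 1/(42052 + 14100)) = (-98*53 + 61)/(27300 + 1/56152) = (-5194 + 61)/(27300 + 1/56152) = -5133/1532949601/56152 = -5133*56152/1532949601 = -288228216/1532949601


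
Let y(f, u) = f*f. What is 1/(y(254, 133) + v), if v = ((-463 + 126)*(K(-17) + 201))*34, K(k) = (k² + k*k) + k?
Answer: -1/8666480 ≈ -1.1539e-7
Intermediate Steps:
y(f, u) = f²
K(k) = k + 2*k² (K(k) = (k² + k²) + k = 2*k² + k = k + 2*k²)
v = -8730996 (v = ((-463 + 126)*(-17*(1 + 2*(-17)) + 201))*34 = -337*(-17*(1 - 34) + 201)*34 = -337*(-17*(-33) + 201)*34 = -337*(561 + 201)*34 = -337*762*34 = -256794*34 = -8730996)
1/(y(254, 133) + v) = 1/(254² - 8730996) = 1/(64516 - 8730996) = 1/(-8666480) = -1/8666480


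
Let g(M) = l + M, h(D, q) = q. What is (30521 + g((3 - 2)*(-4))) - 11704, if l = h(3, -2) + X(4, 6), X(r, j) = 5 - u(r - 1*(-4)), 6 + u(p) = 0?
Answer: 18822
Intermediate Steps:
u(p) = -6 (u(p) = -6 + 0 = -6)
X(r, j) = 11 (X(r, j) = 5 - 1*(-6) = 5 + 6 = 11)
l = 9 (l = -2 + 11 = 9)
g(M) = 9 + M
(30521 + g((3 - 2)*(-4))) - 11704 = (30521 + (9 + (3 - 2)*(-4))) - 11704 = (30521 + (9 + 1*(-4))) - 11704 = (30521 + (9 - 4)) - 11704 = (30521 + 5) - 11704 = 30526 - 11704 = 18822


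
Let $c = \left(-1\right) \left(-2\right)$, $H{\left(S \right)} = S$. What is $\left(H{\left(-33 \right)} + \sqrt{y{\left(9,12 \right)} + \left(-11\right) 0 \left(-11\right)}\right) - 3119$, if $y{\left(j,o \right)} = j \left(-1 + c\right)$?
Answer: $-3149$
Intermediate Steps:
$c = 2$
$y{\left(j,o \right)} = j$ ($y{\left(j,o \right)} = j \left(-1 + 2\right) = j 1 = j$)
$\left(H{\left(-33 \right)} + \sqrt{y{\left(9,12 \right)} + \left(-11\right) 0 \left(-11\right)}\right) - 3119 = \left(-33 + \sqrt{9 + \left(-11\right) 0 \left(-11\right)}\right) - 3119 = \left(-33 + \sqrt{9 + 0 \left(-11\right)}\right) - 3119 = \left(-33 + \sqrt{9 + 0}\right) - 3119 = \left(-33 + \sqrt{9}\right) - 3119 = \left(-33 + 3\right) - 3119 = -30 - 3119 = -3149$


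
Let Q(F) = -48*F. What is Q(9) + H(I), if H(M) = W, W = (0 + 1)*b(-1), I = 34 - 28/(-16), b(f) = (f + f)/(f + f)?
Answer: -431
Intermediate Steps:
b(f) = 1 (b(f) = (2*f)/((2*f)) = (2*f)*(1/(2*f)) = 1)
I = 143/4 (I = 34 - 28*(-1)/16 = 34 - 1*(-7/4) = 34 + 7/4 = 143/4 ≈ 35.750)
W = 1 (W = (0 + 1)*1 = 1*1 = 1)
H(M) = 1
Q(9) + H(I) = -48*9 + 1 = -432 + 1 = -431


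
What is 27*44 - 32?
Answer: 1156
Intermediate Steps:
27*44 - 32 = 1188 - 32 = 1156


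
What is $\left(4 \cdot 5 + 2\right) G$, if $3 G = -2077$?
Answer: $- \frac{45694}{3} \approx -15231.0$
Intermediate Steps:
$G = - \frac{2077}{3}$ ($G = \frac{1}{3} \left(-2077\right) = - \frac{2077}{3} \approx -692.33$)
$\left(4 \cdot 5 + 2\right) G = \left(4 \cdot 5 + 2\right) \left(- \frac{2077}{3}\right) = \left(20 + 2\right) \left(- \frac{2077}{3}\right) = 22 \left(- \frac{2077}{3}\right) = - \frac{45694}{3}$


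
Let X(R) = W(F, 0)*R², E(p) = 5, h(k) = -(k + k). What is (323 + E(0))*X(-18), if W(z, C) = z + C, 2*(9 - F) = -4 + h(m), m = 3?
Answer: 1487808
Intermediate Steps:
h(k) = -2*k
F = 14 (F = 9 - (-4 - 2*3)/2 = 9 - (-4 - 6)/2 = 9 - ½*(-10) = 9 + 5 = 14)
W(z, C) = C + z
X(R) = 14*R² (X(R) = (0 + 14)*R² = 14*R²)
(323 + E(0))*X(-18) = (323 + 5)*(14*(-18)²) = 328*(14*324) = 328*4536 = 1487808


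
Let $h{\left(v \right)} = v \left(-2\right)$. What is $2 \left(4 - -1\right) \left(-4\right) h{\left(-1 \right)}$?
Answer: $-80$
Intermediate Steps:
$h{\left(v \right)} = - 2 v$
$2 \left(4 - -1\right) \left(-4\right) h{\left(-1 \right)} = 2 \left(4 - -1\right) \left(-4\right) \left(\left(-2\right) \left(-1\right)\right) = 2 \left(4 + 1\right) \left(-4\right) 2 = 2 \cdot 5 \left(-4\right) 2 = 10 \left(-4\right) 2 = \left(-40\right) 2 = -80$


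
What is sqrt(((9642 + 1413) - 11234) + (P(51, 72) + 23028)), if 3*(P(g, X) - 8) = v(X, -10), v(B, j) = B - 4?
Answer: sqrt(205917)/3 ≈ 151.26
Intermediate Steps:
v(B, j) = -4 + B
P(g, X) = 20/3 + X/3 (P(g, X) = 8 + (-4 + X)/3 = 8 + (-4/3 + X/3) = 20/3 + X/3)
sqrt(((9642 + 1413) - 11234) + (P(51, 72) + 23028)) = sqrt(((9642 + 1413) - 11234) + ((20/3 + (1/3)*72) + 23028)) = sqrt((11055 - 11234) + ((20/3 + 24) + 23028)) = sqrt(-179 + (92/3 + 23028)) = sqrt(-179 + 69176/3) = sqrt(68639/3) = sqrt(205917)/3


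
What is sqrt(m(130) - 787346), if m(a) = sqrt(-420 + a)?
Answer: sqrt(-787346 + I*sqrt(290)) ≈ 0.01 + 887.33*I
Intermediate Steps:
sqrt(m(130) - 787346) = sqrt(sqrt(-420 + 130) - 787346) = sqrt(sqrt(-290) - 787346) = sqrt(I*sqrt(290) - 787346) = sqrt(-787346 + I*sqrt(290))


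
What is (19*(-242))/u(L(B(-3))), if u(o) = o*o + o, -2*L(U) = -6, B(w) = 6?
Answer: -2299/6 ≈ -383.17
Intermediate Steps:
L(U) = 3 (L(U) = -½*(-6) = 3)
u(o) = o + o² (u(o) = o² + o = o + o²)
(19*(-242))/u(L(B(-3))) = (19*(-242))/((3*(1 + 3))) = -4598/(3*4) = -4598/12 = -4598*1/12 = -2299/6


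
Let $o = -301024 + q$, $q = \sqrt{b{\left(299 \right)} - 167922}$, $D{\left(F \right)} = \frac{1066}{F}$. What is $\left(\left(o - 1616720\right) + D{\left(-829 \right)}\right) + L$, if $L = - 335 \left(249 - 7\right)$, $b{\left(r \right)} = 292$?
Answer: $- \frac{1657017872}{829} + i \sqrt{167630} \approx -1.9988 \cdot 10^{6} + 409.43 i$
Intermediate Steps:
$q = i \sqrt{167630}$ ($q = \sqrt{292 - 167922} = \sqrt{-167630} = i \sqrt{167630} \approx 409.43 i$)
$o = -301024 + i \sqrt{167630} \approx -3.0102 \cdot 10^{5} + 409.43 i$
$L = -81070$ ($L = \left(-335\right) 242 = -81070$)
$\left(\left(o - 1616720\right) + D{\left(-829 \right)}\right) + L = \left(\left(\left(-301024 + i \sqrt{167630}\right) - 1616720\right) + \frac{1066}{-829}\right) - 81070 = \left(\left(-1917744 + i \sqrt{167630}\right) + 1066 \left(- \frac{1}{829}\right)\right) - 81070 = \left(\left(-1917744 + i \sqrt{167630}\right) - \frac{1066}{829}\right) - 81070 = \left(- \frac{1589810842}{829} + i \sqrt{167630}\right) - 81070 = - \frac{1657017872}{829} + i \sqrt{167630}$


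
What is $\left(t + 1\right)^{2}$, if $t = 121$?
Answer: $14884$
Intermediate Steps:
$\left(t + 1\right)^{2} = \left(121 + 1\right)^{2} = 122^{2} = 14884$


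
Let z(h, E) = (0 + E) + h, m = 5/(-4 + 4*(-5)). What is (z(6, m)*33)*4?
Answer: 1529/2 ≈ 764.50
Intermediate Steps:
m = -5/24 (m = 5/(-4 - 20) = 5/(-24) = 5*(-1/24) = -5/24 ≈ -0.20833)
z(h, E) = E + h
(z(6, m)*33)*4 = ((-5/24 + 6)*33)*4 = ((139/24)*33)*4 = (1529/8)*4 = 1529/2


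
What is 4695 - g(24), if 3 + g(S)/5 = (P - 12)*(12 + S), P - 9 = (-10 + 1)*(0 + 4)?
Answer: 11730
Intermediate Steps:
P = -27 (P = 9 + (-10 + 1)*(0 + 4) = 9 - 9*4 = 9 - 36 = -27)
g(S) = -2355 - 195*S (g(S) = -15 + 5*((-27 - 12)*(12 + S)) = -15 + 5*(-39*(12 + S)) = -15 + 5*(-468 - 39*S) = -15 + (-2340 - 195*S) = -2355 - 195*S)
4695 - g(24) = 4695 - (-2355 - 195*24) = 4695 - (-2355 - 4680) = 4695 - 1*(-7035) = 4695 + 7035 = 11730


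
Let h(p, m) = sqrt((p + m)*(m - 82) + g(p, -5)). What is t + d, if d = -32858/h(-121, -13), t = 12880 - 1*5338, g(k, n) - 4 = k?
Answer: 7542 - 32858*sqrt(12613)/12613 ≈ 7249.4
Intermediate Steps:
g(k, n) = 4 + k
t = 7542 (t = 12880 - 5338 = 7542)
h(p, m) = sqrt(4 + p + (-82 + m)*(m + p)) (h(p, m) = sqrt((p + m)*(m - 82) + (4 + p)) = sqrt((m + p)*(-82 + m) + (4 + p)) = sqrt((-82 + m)*(m + p) + (4 + p)) = sqrt(4 + p + (-82 + m)*(m + p)))
d = -32858*sqrt(12613)/12613 (d = -32858/sqrt(4 + (-13)**2 - 82*(-13) - 81*(-121) - 13*(-121)) = -32858/sqrt(4 + 169 + 1066 + 9801 + 1573) = -32858*sqrt(12613)/12613 ≈ -292.57)
t + d = 7542 - 32858*sqrt(12613)/12613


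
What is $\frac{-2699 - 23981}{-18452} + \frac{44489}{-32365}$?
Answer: $\frac{10646793}{149299745} \approx 0.071311$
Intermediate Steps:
$\frac{-2699 - 23981}{-18452} + \frac{44489}{-32365} = \left(-2699 - 23981\right) \left(- \frac{1}{18452}\right) + 44489 \left(- \frac{1}{32365}\right) = \left(-26680\right) \left(- \frac{1}{18452}\right) - \frac{44489}{32365} = \frac{6670}{4613} - \frac{44489}{32365} = \frac{10646793}{149299745}$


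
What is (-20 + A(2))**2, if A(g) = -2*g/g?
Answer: 484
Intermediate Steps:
A(g) = -2 (A(g) = -2*1 = -2)
(-20 + A(2))**2 = (-20 - 2)**2 = (-22)**2 = 484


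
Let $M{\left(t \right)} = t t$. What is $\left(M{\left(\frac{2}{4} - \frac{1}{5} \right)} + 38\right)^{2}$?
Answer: $\frac{14508481}{10000} \approx 1450.8$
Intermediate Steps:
$M{\left(t \right)} = t^{2}$
$\left(M{\left(\frac{2}{4} - \frac{1}{5} \right)} + 38\right)^{2} = \left(\left(\frac{2}{4} - \frac{1}{5}\right)^{2} + 38\right)^{2} = \left(\left(2 \cdot \frac{1}{4} - \frac{1}{5}\right)^{2} + 38\right)^{2} = \left(\left(\frac{1}{2} - \frac{1}{5}\right)^{2} + 38\right)^{2} = \left(\left(\frac{3}{10}\right)^{2} + 38\right)^{2} = \left(\frac{9}{100} + 38\right)^{2} = \left(\frac{3809}{100}\right)^{2} = \frac{14508481}{10000}$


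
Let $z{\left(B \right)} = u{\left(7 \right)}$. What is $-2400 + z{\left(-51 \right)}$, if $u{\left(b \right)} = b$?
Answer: $-2393$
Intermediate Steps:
$z{\left(B \right)} = 7$
$-2400 + z{\left(-51 \right)} = -2400 + 7 = -2393$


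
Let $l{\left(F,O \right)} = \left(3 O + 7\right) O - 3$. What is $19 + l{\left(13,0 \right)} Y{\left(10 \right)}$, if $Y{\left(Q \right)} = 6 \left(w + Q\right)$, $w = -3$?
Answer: $-107$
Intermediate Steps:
$Y{\left(Q \right)} = -18 + 6 Q$ ($Y{\left(Q \right)} = 6 \left(-3 + Q\right) = -18 + 6 Q$)
$l{\left(F,O \right)} = -3 + O \left(7 + 3 O\right)$ ($l{\left(F,O \right)} = \left(7 + 3 O\right) O - 3 = O \left(7 + 3 O\right) - 3 = -3 + O \left(7 + 3 O\right)$)
$19 + l{\left(13,0 \right)} Y{\left(10 \right)} = 19 + \left(-3 + 3 \cdot 0^{2} + 7 \cdot 0\right) \left(-18 + 6 \cdot 10\right) = 19 + \left(-3 + 3 \cdot 0 + 0\right) \left(-18 + 60\right) = 19 + \left(-3 + 0 + 0\right) 42 = 19 - 126 = -107$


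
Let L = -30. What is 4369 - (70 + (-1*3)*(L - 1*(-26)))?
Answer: 4287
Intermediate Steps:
4369 - (70 + (-1*3)*(L - 1*(-26))) = 4369 - (70 + (-1*3)*(-30 - 1*(-26))) = 4369 - (70 - 3*(-30 + 26)) = 4369 - (70 - 3*(-4)) = 4369 - (70 + 12) = 4369 - 1*82 = 4369 - 82 = 4287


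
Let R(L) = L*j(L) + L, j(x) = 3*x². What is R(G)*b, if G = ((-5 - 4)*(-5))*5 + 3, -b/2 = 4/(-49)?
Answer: 40636896/7 ≈ 5.8053e+6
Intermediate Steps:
b = 8/49 (b = -8/(-49) = -8*(-1)/49 = -2*(-4/49) = 8/49 ≈ 0.16327)
G = 228 (G = -9*(-5)*5 + 3 = 45*5 + 3 = 225 + 3 = 228)
R(L) = L + 3*L³ (R(L) = L*(3*L²) + L = 3*L³ + L = L + 3*L³)
R(G)*b = (228 + 3*228³)*(8/49) = (228 + 3*11852352)*(8/49) = (228 + 35557056)*(8/49) = 35557284*(8/49) = 40636896/7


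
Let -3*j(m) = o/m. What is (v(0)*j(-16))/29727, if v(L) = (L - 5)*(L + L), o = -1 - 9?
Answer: 0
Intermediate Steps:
o = -10
v(L) = 2*L*(-5 + L) (v(L) = (-5 + L)*(2*L) = 2*L*(-5 + L))
j(m) = 10/(3*m) (j(m) = -(-10)/(3*m) = 10/(3*m))
(v(0)*j(-16))/29727 = ((2*0*(-5 + 0))*((10/3)/(-16)))/29727 = ((2*0*(-5))*((10/3)*(-1/16)))*(1/29727) = (0*(-5/24))*(1/29727) = 0*(1/29727) = 0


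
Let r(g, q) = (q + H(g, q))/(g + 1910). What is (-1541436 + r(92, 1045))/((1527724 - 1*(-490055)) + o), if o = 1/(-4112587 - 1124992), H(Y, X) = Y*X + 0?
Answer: -1469311219856343/1923426398901280 ≈ -0.76390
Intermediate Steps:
H(Y, X) = X*Y (H(Y, X) = X*Y + 0 = X*Y)
o = -1/5237579 (o = 1/(-5237579) = -1/5237579 ≈ -1.9093e-7)
r(g, q) = (q + g*q)/(1910 + g) (r(g, q) = (q + q*g)/(g + 1910) = (q + g*q)/(1910 + g))
(-1541436 + r(92, 1045))/((1527724 - 1*(-490055)) + o) = (-1541436 + 1045*(1 + 92)/(1910 + 92))/((1527724 - 1*(-490055)) - 1/5237579) = (-1541436 + 1045*93/2002)/((1527724 + 490055) - 1/5237579) = (-1541436 + 1045*(1/2002)*93)/(2017779 - 1/5237579) = (-1541436 + 8835/182)/(10568276917040/5237579) = -280532517/182*5237579/10568276917040 = -1469311219856343/1923426398901280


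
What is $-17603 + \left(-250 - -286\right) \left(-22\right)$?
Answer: $-18395$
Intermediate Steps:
$-17603 + \left(-250 - -286\right) \left(-22\right) = -17603 + \left(-250 + 286\right) \left(-22\right) = -17603 + 36 \left(-22\right) = -17603 - 792 = -18395$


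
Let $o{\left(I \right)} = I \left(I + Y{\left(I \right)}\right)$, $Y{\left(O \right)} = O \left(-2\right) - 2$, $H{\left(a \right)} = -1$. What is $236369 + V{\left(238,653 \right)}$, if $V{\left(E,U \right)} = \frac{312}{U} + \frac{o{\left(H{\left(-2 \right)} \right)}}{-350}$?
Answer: $\frac{54022243497}{228550} \approx 2.3637 \cdot 10^{5}$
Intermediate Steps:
$Y{\left(O \right)} = -2 - 2 O$ ($Y{\left(O \right)} = - 2 O - 2 = -2 - 2 O$)
$o{\left(I \right)} = I \left(-2 - I\right)$ ($o{\left(I \right)} = I \left(I - \left(2 + 2 I\right)\right) = I \left(-2 - I\right)$)
$V{\left(E,U \right)} = - \frac{1}{350} + \frac{312}{U}$ ($V{\left(E,U \right)} = \frac{312}{U} + \frac{\left(-1\right) \left(-2 - -1\right)}{-350} = \frac{312}{U} + - (-2 + 1) \left(- \frac{1}{350}\right) = \frac{312}{U} + \left(-1\right) \left(-1\right) \left(- \frac{1}{350}\right) = \frac{312}{U} + 1 \left(- \frac{1}{350}\right) = \frac{312}{U} - \frac{1}{350} = - \frac{1}{350} + \frac{312}{U}$)
$236369 + V{\left(238,653 \right)} = 236369 + \frac{109200 - 653}{350 \cdot 653} = 236369 + \frac{1}{350} \cdot \frac{1}{653} \left(109200 - 653\right) = 236369 + \frac{1}{350} \cdot \frac{1}{653} \cdot 108547 = 236369 + \frac{108547}{228550} = \frac{54022243497}{228550}$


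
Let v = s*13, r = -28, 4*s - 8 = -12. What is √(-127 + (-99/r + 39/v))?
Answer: I*√24787/14 ≈ 11.246*I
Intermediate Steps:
s = -1 (s = 2 + (¼)*(-12) = 2 - 3 = -1)
v = -13 (v = -1*13 = -13)
√(-127 + (-99/r + 39/v)) = √(-127 + (-99/(-28) + 39/(-13))) = √(-127 + (-99*(-1/28) + 39*(-1/13))) = √(-127 + (99/28 - 3)) = √(-127 + 15/28) = √(-3541/28) = I*√24787/14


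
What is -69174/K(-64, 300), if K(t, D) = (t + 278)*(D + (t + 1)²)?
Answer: -11529/152261 ≈ -0.075719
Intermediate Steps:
K(t, D) = (278 + t)*(D + (1 + t)²)
-69174/K(-64, 300) = -69174/(278*300 + 278*(1 - 64)² + 300*(-64) - 64*(1 - 64)²) = -69174/(83400 + 278*(-63)² - 19200 - 64*(-63)²) = -69174/(83400 + 278*3969 - 19200 - 64*3969) = -69174/(83400 + 1103382 - 19200 - 254016) = -69174/913566 = -69174*1/913566 = -11529/152261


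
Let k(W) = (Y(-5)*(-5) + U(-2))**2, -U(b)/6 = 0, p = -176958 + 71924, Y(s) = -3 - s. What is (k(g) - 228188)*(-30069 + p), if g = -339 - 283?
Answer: 30815373064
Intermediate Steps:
g = -622
p = -105034
U(b) = 0 (U(b) = -6*0 = 0)
k(W) = 100 (k(W) = ((-3 - 1*(-5))*(-5) + 0)**2 = ((-3 + 5)*(-5) + 0)**2 = (2*(-5) + 0)**2 = (-10 + 0)**2 = (-10)**2 = 100)
(k(g) - 228188)*(-30069 + p) = (100 - 228188)*(-30069 - 105034) = -228088*(-135103) = 30815373064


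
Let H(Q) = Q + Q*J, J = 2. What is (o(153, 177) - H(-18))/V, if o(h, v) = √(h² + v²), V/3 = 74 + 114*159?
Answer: 9/9100 + √6082/18200 ≈ 0.0052740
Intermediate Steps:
V = 54600 (V = 3*(74 + 114*159) = 3*(74 + 18126) = 3*18200 = 54600)
H(Q) = 3*Q (H(Q) = Q + Q*2 = Q + 2*Q = 3*Q)
(o(153, 177) - H(-18))/V = (√(153² + 177²) - 3*(-18))/54600 = (√(23409 + 31329) - 1*(-54))*(1/54600) = (√54738 + 54)*(1/54600) = (3*√6082 + 54)*(1/54600) = (54 + 3*√6082)*(1/54600) = 9/9100 + √6082/18200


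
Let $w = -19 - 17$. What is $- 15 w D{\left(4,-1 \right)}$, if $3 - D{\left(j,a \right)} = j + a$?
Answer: $0$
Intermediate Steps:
$D{\left(j,a \right)} = 3 - a - j$ ($D{\left(j,a \right)} = 3 - \left(j + a\right) = 3 - \left(a + j\right) = 3 - a - j$)
$w = -36$ ($w = -19 - 17 = -36$)
$- 15 w D{\left(4,-1 \right)} = \left(-15\right) \left(-36\right) \left(3 - -1 - 4\right) = 540 \left(3 + 1 - 4\right) = 540 \cdot 0 = 0$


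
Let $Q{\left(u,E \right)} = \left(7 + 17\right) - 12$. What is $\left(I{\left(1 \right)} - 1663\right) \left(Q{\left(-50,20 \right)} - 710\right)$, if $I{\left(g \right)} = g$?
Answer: $1160076$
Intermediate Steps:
$Q{\left(u,E \right)} = 12$ ($Q{\left(u,E \right)} = 24 - 12 = 12$)
$\left(I{\left(1 \right)} - 1663\right) \left(Q{\left(-50,20 \right)} - 710\right) = \left(1 - 1663\right) \left(12 - 710\right) = \left(-1662\right) \left(-698\right) = 1160076$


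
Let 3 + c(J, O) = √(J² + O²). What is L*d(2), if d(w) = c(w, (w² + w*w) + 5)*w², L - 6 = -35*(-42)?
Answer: -17712 + 5904*√173 ≈ 59943.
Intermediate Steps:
L = 1476 (L = 6 - 35*(-42) = 6 + 1470 = 1476)
c(J, O) = -3 + √(J² + O²)
d(w) = w²*(-3 + √(w² + (5 + 2*w²)²)) (d(w) = (-3 + √(w² + ((w² + w*w) + 5)²))*w² = (-3 + √(w² + ((w² + w²) + 5)²))*w² = (-3 + √(w² + (2*w² + 5)²))*w² = (-3 + √(w² + (5 + 2*w²)²))*w² = w²*(-3 + √(w² + (5 + 2*w²)²)))
L*d(2) = 1476*(2²*(-3 + √(2² + (5 + 2*2²)²))) = 1476*(4*(-3 + √(4 + (5 + 2*4)²))) = 1476*(4*(-3 + √(4 + (5 + 8)²))) = 1476*(4*(-3 + √(4 + 13²))) = 1476*(4*(-3 + √(4 + 169))) = 1476*(4*(-3 + √173)) = 1476*(-12 + 4*√173) = -17712 + 5904*√173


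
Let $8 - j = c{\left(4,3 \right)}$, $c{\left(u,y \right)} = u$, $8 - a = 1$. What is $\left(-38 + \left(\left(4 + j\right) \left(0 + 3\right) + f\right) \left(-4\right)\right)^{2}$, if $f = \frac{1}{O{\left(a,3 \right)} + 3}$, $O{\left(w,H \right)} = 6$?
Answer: $\frac{1464100}{81} \approx 18075.0$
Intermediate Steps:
$a = 7$ ($a = 8 - 1 = 7$)
$j = 4$ ($j = 8 - 4 = 4$)
$f = \frac{1}{9}$ ($f = \frac{1}{6 + 3} = \frac{1}{9} \approx 0.11111$)
$\left(-38 + \left(\left(4 + j\right) \left(0 + 3\right) + f\right) \left(-4\right)\right)^{2} = \left(-38 + \left(\left(4 + 4\right) \left(0 + 3\right) + \frac{1}{9}\right) \left(-4\right)\right)^{2} = \left(-38 + \left(8 \cdot 3 + \frac{1}{9}\right) \left(-4\right)\right)^{2} = \left(-38 + \left(24 + \frac{1}{9}\right) \left(-4\right)\right)^{2} = \left(-38 + \frac{217}{9} \left(-4\right)\right)^{2} = \left(-38 - \frac{868}{9}\right)^{2} = \left(- \frac{1210}{9}\right)^{2} = \frac{1464100}{81}$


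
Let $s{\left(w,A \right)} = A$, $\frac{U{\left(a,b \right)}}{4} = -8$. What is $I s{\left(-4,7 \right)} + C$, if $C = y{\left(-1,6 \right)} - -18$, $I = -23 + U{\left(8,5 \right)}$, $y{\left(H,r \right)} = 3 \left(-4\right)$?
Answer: $-379$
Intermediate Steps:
$U{\left(a,b \right)} = -32$ ($U{\left(a,b \right)} = 4 \left(-8\right) = -32$)
$y{\left(H,r \right)} = -12$
$I = -55$ ($I = -23 - 32 = -55$)
$C = 6$ ($C = -12 - -18 = -12 + 18 = 6$)
$I s{\left(-4,7 \right)} + C = \left(-55\right) 7 + 6 = -385 + 6 = -379$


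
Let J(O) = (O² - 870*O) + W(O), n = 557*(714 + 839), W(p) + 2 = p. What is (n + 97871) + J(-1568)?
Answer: 4784106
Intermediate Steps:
W(p) = -2 + p
n = 865021 (n = 557*1553 = 865021)
J(O) = -2 + O² - 869*O (J(O) = (O² - 870*O) + (-2 + O) = -2 + O² - 869*O)
(n + 97871) + J(-1568) = (865021 + 97871) + (-2 + (-1568)² - 869*(-1568)) = 962892 + (-2 + 2458624 + 1362592) = 962892 + 3821214 = 4784106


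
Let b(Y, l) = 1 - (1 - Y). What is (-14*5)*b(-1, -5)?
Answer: 70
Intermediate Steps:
b(Y, l) = Y (b(Y, l) = 1 + (-1 + Y) = Y)
(-14*5)*b(-1, -5) = -14*5*(-1) = -70*(-1) = 70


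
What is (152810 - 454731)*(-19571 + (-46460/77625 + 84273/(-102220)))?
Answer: 81546919217532451/13799700 ≈ 5.9093e+9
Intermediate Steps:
(152810 - 454731)*(-19571 + (-46460/77625 + 84273/(-102220))) = -301921*(-19571 + (-46460*1/77625 + 84273*(-1/102220))) = -301921*(-19571 + (-404/675 - 84273/102220)) = -301921*(-19571 - 19636231/13799700) = -301921*(-270093564931/13799700) = 81546919217532451/13799700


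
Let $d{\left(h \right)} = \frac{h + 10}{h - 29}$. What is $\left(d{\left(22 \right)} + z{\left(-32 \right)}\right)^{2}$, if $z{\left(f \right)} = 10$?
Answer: $\frac{1444}{49} \approx 29.469$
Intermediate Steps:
$d{\left(h \right)} = \frac{10 + h}{-29 + h}$
$\left(d{\left(22 \right)} + z{\left(-32 \right)}\right)^{2} = \left(\frac{10 + 22}{-29 + 22} + 10\right)^{2} = \left(\frac{1}{-7} \cdot 32 + 10\right)^{2} = \left(\left(- \frac{1}{7}\right) 32 + 10\right)^{2} = \left(- \frac{32}{7} + 10\right)^{2} = \left(\frac{38}{7}\right)^{2} = \frac{1444}{49}$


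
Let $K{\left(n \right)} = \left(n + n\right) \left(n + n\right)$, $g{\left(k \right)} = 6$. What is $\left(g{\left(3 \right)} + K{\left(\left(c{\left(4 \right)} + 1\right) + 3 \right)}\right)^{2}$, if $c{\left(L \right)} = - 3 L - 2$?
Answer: $164836$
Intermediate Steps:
$c{\left(L \right)} = -2 - 3 L$
$K{\left(n \right)} = 4 n^{2}$ ($K{\left(n \right)} = 2 n 2 n = 4 n^{2}$)
$\left(g{\left(3 \right)} + K{\left(\left(c{\left(4 \right)} + 1\right) + 3 \right)}\right)^{2} = \left(6 + 4 \left(\left(\left(-2 - 12\right) + 1\right) + 3\right)^{2}\right)^{2} = \left(6 + 4 \left(\left(-14 + 1\right) + 3\right)^{2}\right)^{2} = \left(6 + 4 \left(-13 + 3\right)^{2}\right)^{2} = \left(6 + 4 \left(-10\right)^{2}\right)^{2} = \left(6 + 4 \cdot 100\right)^{2} = \left(6 + 400\right)^{2} = 406^{2} = 164836$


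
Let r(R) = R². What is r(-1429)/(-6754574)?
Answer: -2042041/6754574 ≈ -0.30232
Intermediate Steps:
r(-1429)/(-6754574) = (-1429)²/(-6754574) = 2042041*(-1/6754574) = -2042041/6754574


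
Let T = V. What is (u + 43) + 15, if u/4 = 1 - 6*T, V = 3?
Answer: -10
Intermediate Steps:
T = 3
u = -68 (u = 4*(1 - 6*3) = 4*(1 - 18) = 4*(-17) = -68)
(u + 43) + 15 = (-68 + 43) + 15 = -25 + 15 = -10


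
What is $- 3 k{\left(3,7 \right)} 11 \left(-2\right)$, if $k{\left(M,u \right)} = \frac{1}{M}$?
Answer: $22$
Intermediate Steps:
$- 3 k{\left(3,7 \right)} 11 \left(-2\right) = - \frac{3}{3} \cdot 11 \left(-2\right) = \left(-3\right) \frac{1}{3} \left(-22\right) = \left(-1\right) \left(-22\right) = 22$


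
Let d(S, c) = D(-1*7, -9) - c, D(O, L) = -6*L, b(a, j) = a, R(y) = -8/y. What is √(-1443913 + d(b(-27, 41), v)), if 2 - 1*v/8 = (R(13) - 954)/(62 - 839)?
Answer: I*√147317853641595/10101 ≈ 1201.6*I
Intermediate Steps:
v = 62336/10101 (v = 16 - 8*(-8/13 - 954)/(62 - 839) = 16 - 8*(-8*1/13 - 954)/(-777) = 16 - 8*(-8/13 - 954)*(-1)/777 = 16 - (-99280)*(-1)/(13*777) = 16 - 8*12410/10101 = 16 - 99280/10101 = 62336/10101 ≈ 6.1713)
d(S, c) = 54 - c (d(S, c) = -6*(-9) - c = 54 - c)
√(-1443913 + d(b(-27, 41), v)) = √(-1443913 + (54 - 1*62336/10101)) = √(-1443913 + (54 - 62336/10101)) = √(-1443913 + 483118/10101) = √(-14584482095/10101) = I*√147317853641595/10101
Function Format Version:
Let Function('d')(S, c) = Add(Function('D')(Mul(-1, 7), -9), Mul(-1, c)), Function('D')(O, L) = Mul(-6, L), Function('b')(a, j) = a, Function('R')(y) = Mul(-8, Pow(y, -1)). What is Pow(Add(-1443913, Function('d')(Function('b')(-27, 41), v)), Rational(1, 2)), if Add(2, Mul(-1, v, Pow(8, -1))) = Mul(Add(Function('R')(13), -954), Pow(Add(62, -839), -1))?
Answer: Mul(Rational(1, 10101), I, Pow(147317853641595, Rational(1, 2))) ≈ Mul(1201.6, I)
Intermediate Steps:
v = Rational(62336, 10101) (v = Add(16, Mul(-8, Mul(Add(Mul(-8, Pow(13, -1)), -954), Pow(Add(62, -839), -1)))) = Add(16, Mul(-8, Mul(Add(Mul(-8, Rational(1, 13)), -954), Pow(-777, -1)))) = Add(16, Mul(-8, Mul(Add(Rational(-8, 13), -954), Rational(-1, 777)))) = Add(16, Mul(-8, Mul(Rational(-12410, 13), Rational(-1, 777)))) = Add(16, Mul(-8, Rational(12410, 10101))) = Add(16, Rational(-99280, 10101)) = Rational(62336, 10101) ≈ 6.1713)
Function('d')(S, c) = Add(54, Mul(-1, c)) (Function('d')(S, c) = Add(Mul(-6, -9), Mul(-1, c)) = Add(54, Mul(-1, c)))
Pow(Add(-1443913, Function('d')(Function('b')(-27, 41), v)), Rational(1, 2)) = Pow(Add(-1443913, Add(54, Mul(-1, Rational(62336, 10101)))), Rational(1, 2)) = Pow(Add(-1443913, Add(54, Rational(-62336, 10101))), Rational(1, 2)) = Pow(Add(-1443913, Rational(483118, 10101)), Rational(1, 2)) = Pow(Rational(-14584482095, 10101), Rational(1, 2)) = Mul(Rational(1, 10101), I, Pow(147317853641595, Rational(1, 2)))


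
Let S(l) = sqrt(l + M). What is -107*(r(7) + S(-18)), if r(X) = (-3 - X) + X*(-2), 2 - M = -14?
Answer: 2568 - 107*I*sqrt(2) ≈ 2568.0 - 151.32*I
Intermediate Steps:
M = 16 (M = 2 - 1*(-14) = 2 + 14 = 16)
S(l) = sqrt(16 + l) (S(l) = sqrt(l + 16) = sqrt(16 + l))
r(X) = -3 - 3*X (r(X) = (-3 - X) - 2*X = -3 - 3*X)
-107*(r(7) + S(-18)) = -107*((-3 - 3*7) + sqrt(16 - 18)) = -107*((-3 - 21) + sqrt(-2)) = -107*(-24 + I*sqrt(2)) = 2568 - 107*I*sqrt(2)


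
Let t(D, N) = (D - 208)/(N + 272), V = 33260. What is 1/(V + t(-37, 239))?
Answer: 73/2427945 ≈ 3.0067e-5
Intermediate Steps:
t(D, N) = (-208 + D)/(272 + N)
1/(V + t(-37, 239)) = 1/(33260 + (-208 - 37)/(272 + 239)) = 1/(33260 - 245/511) = 1/(33260 + (1/511)*(-245)) = 1/(33260 - 35/73) = 1/(2427945/73) = 73/2427945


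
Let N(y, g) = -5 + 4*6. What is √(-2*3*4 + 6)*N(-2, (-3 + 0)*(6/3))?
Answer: 57*I*√2 ≈ 80.61*I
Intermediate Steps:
N(y, g) = 19 (N(y, g) = -5 + 24 = 19)
√(-2*3*4 + 6)*N(-2, (-3 + 0)*(6/3)) = √(-2*3*4 + 6)*19 = √(-6*4 + 6)*19 = √(-24 + 6)*19 = √(-18)*19 = (3*I*√2)*19 = 57*I*√2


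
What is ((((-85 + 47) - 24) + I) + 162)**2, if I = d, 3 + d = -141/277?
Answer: 714385984/76729 ≈ 9310.5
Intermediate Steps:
d = -972/277 (d = -3 - 141/277 = -972/277 ≈ -3.5090)
I = -972/277 ≈ -3.5090
((((-85 + 47) - 24) + I) + 162)**2 = ((((-85 + 47) - 24) - 972/277) + 162)**2 = (((-38 - 24) - 972/277) + 162)**2 = ((-62 - 972/277) + 162)**2 = (-18146/277 + 162)**2 = (26728/277)**2 = 714385984/76729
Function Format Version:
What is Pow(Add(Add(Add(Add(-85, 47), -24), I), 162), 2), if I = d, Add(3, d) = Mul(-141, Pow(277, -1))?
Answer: Rational(714385984, 76729) ≈ 9310.5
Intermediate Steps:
d = Rational(-972, 277) (d = Add(-3, Mul(-141, Pow(277, -1))) = Add(-3, Mul(-141, Rational(1, 277))) = Add(-3, Rational(-141, 277)) = Rational(-972, 277) ≈ -3.5090)
I = Rational(-972, 277) ≈ -3.5090
Pow(Add(Add(Add(Add(-85, 47), -24), I), 162), 2) = Pow(Add(Add(Add(Add(-85, 47), -24), Rational(-972, 277)), 162), 2) = Pow(Add(Add(Add(-38, -24), Rational(-972, 277)), 162), 2) = Pow(Add(Add(-62, Rational(-972, 277)), 162), 2) = Pow(Add(Rational(-18146, 277), 162), 2) = Pow(Rational(26728, 277), 2) = Rational(714385984, 76729)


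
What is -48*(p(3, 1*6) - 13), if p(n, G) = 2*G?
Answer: 48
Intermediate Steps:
-48*(p(3, 1*6) - 13) = -48*(2*(1*6) - 13) = -48*(2*6 - 13) = -48*(12 - 13) = -48*(-1) = 48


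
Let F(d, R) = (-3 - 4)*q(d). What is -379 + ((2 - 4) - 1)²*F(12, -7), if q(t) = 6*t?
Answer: -4915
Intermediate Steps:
F(d, R) = -42*d (F(d, R) = (-3 - 4)*(6*d) = -42*d)
-379 + ((2 - 4) - 1)²*F(12, -7) = -379 + ((2 - 4) - 1)²*(-42*12) = -379 + (-2 - 1)²*(-504) = -379 + (-3)²*(-504) = -379 + 9*(-504) = -379 - 4536 = -4915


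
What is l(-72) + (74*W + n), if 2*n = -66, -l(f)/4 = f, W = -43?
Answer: -2927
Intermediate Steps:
l(f) = -4*f
n = -33 (n = (1/2)*(-66) = -33)
l(-72) + (74*W + n) = -4*(-72) + (74*(-43) - 33) = 288 + (-3182 - 33) = 288 - 3215 = -2927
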